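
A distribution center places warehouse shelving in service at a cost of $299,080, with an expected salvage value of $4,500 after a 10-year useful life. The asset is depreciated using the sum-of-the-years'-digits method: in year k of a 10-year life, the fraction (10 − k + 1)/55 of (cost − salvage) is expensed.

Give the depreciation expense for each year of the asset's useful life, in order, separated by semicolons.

Depreciable base = $299,080 − $4,500 = $294,580.
Sum of the years' digits = 10+9+8+7+6+5+4+3+2+1 = 55.
Year 1: $294,580 × 10/55 = $53,560. Book value $245,520.
Year 2: $294,580 × 9/55 = $48,204. Book value $197,316.
Year 3: $294,580 × 8/55 = $42,848. Book value $154,468.
Year 4: $294,580 × 7/55 = $37,492. Book value $116,976.
Year 5: $294,580 × 6/55 = $32,136. Book value $84,840.
Year 6: $294,580 × 5/55 = $26,780. Book value $58,060.
Year 7: $294,580 × 4/55 = $21,424. Book value $36,636.
Year 8: $294,580 × 3/55 = $16,068. Book value $20,568.
Year 9: $294,580 × 2/55 = $10,712. Book value $9,856.
Year 10: $294,580 × 1/55 = $5,356. Book value $4,500.

$53,560; $48,204; $42,848; $37,492; $32,136; $26,780; $21,424; $16,068; $10,712; $5,356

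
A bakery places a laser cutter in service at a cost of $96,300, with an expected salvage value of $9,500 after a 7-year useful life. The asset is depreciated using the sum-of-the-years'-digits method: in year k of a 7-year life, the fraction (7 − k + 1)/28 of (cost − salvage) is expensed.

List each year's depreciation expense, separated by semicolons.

$21,700; $18,600; $15,500; $12,400; $9,300; $6,200; $3,100

Depreciable base = $96,300 − $9,500 = $86,800.
Sum of the years' digits = 7+6+5+4+3+2+1 = 28.
Year 1: $86,800 × 7/28 = $21,700. Book value $74,600.
Year 2: $86,800 × 6/28 = $18,600. Book value $56,000.
Year 3: $86,800 × 5/28 = $15,500. Book value $40,500.
Year 4: $86,800 × 4/28 = $12,400. Book value $28,100.
Year 5: $86,800 × 3/28 = $9,300. Book value $18,800.
Year 6: $86,800 × 2/28 = $6,200. Book value $12,600.
Year 7: $86,800 × 1/28 = $3,100. Book value $9,500.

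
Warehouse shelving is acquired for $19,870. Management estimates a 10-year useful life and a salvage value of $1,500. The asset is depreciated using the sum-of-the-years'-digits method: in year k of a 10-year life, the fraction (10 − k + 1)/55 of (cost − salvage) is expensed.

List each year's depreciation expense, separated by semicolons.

$3,340; $3,006; $2,672; $2,338; $2,004; $1,670; $1,336; $1,002; $668; $334

Depreciable base = $19,870 − $1,500 = $18,370.
Sum of the years' digits = 10+9+8+7+6+5+4+3+2+1 = 55.
Year 1: $18,370 × 10/55 = $3,340. Book value $16,530.
Year 2: $18,370 × 9/55 = $3,006. Book value $13,524.
Year 3: $18,370 × 8/55 = $2,672. Book value $10,852.
Year 4: $18,370 × 7/55 = $2,338. Book value $8,514.
Year 5: $18,370 × 6/55 = $2,004. Book value $6,510.
Year 6: $18,370 × 5/55 = $1,670. Book value $4,840.
Year 7: $18,370 × 4/55 = $1,336. Book value $3,504.
Year 8: $18,370 × 3/55 = $1,002. Book value $2,502.
Year 9: $18,370 × 2/55 = $668. Book value $1,834.
Year 10: $18,370 × 1/55 = $334. Book value $1,500.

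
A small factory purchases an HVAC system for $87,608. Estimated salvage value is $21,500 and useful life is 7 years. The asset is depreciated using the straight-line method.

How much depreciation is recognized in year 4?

$9,444

Depreciable base = $87,608 − $21,500 = $66,108.
Annual expense = $66,108 / 7 = $9,444.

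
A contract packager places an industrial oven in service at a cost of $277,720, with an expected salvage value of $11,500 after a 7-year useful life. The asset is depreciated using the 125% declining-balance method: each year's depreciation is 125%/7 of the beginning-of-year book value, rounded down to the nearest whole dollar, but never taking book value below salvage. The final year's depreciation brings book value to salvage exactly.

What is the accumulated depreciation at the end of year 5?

Depreciable base = $277,720 − $11,500 = $266,220.
Year 1: ⌊$277,720 × 125%/7⌋ = $49,592. Book value $228,128.
Year 2: ⌊$228,128 × 125%/7⌋ = $40,737. Book value $187,391.
Year 3: ⌊$187,391 × 125%/7⌋ = $33,462. Book value $153,929.
Year 4: ⌊$153,929 × 125%/7⌋ = $27,487. Book value $126,442.
Year 5: ⌊$126,442 × 125%/7⌋ = $22,578. Book value $103,864.
Accumulated through year 5 = $277,720 − $103,864 = $173,856.

$173,856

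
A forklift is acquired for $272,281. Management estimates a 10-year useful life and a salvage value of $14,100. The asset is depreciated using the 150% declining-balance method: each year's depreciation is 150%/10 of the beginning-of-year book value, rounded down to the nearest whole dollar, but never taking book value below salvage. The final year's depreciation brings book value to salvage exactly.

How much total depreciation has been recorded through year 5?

Depreciable base = $272,281 − $14,100 = $258,181.
Year 1: ⌊$272,281 × 150%/10⌋ = $40,842. Book value $231,439.
Year 2: ⌊$231,439 × 150%/10⌋ = $34,715. Book value $196,724.
Year 3: ⌊$196,724 × 150%/10⌋ = $29,508. Book value $167,216.
Year 4: ⌊$167,216 × 150%/10⌋ = $25,082. Book value $142,134.
Year 5: ⌊$142,134 × 150%/10⌋ = $21,320. Book value $120,814.
Accumulated through year 5 = $272,281 − $120,814 = $151,467.

$151,467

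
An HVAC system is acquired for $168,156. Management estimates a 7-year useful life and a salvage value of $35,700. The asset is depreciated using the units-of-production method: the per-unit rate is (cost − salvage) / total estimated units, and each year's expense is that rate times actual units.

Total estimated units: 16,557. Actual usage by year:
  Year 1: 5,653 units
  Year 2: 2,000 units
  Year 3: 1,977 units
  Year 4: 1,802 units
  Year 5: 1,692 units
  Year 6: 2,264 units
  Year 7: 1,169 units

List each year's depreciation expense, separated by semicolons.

$45,224; $16,000; $15,816; $14,416; $13,536; $18,112; $9,352

Depreciable base = $168,156 − $35,700 = $132,456.
Rate = $132,456 / 16,557 units = $8 per unit.
Year 1: 5,653 × $8 = $45,224. Book value $122,932.
Year 2: 2,000 × $8 = $16,000. Book value $106,932.
Year 3: 1,977 × $8 = $15,816. Book value $91,116.
Year 4: 1,802 × $8 = $14,416. Book value $76,700.
Year 5: 1,692 × $8 = $13,536. Book value $63,164.
Year 6: 2,264 × $8 = $18,112. Book value $45,052.
Year 7: 1,169 × $8 = $9,352. Book value $35,700.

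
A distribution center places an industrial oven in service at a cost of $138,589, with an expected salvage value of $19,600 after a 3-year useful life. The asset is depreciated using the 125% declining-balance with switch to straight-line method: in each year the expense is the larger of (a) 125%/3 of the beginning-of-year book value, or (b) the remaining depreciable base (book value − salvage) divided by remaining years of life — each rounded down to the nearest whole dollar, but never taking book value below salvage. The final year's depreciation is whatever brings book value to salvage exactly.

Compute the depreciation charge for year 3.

Depreciable base = $138,589 − $19,600 = $118,989.
Year 1: DB = ⌊$138,589 × 125%/3⌋ = $57,745; SL = ⌊$118,989/3⌋ = $39,663 → take DB $57,745. Book value $80,844.
Year 2: DB = ⌊$80,844 × 125%/3⌋ = $33,685; SL = ⌊$61,244/2⌋ = $30,622 → take DB $33,685. Book value $47,159.
Year 3 (final): $47,159 − $19,600 = $27,559. Book value $19,600.

$27,559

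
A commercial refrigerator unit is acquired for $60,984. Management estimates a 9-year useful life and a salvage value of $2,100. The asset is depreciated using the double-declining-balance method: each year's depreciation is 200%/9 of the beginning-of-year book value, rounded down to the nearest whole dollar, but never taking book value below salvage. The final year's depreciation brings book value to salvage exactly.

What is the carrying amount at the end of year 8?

Depreciable base = $60,984 − $2,100 = $58,884.
Year 1: ⌊$60,984 × 200%/9⌋ = $13,552. Book value $47,432.
Year 2: ⌊$47,432 × 200%/9⌋ = $10,540. Book value $36,892.
Year 3: ⌊$36,892 × 200%/9⌋ = $8,198. Book value $28,694.
Year 4: ⌊$28,694 × 200%/9⌋ = $6,376. Book value $22,318.
Year 5: ⌊$22,318 × 200%/9⌋ = $4,959. Book value $17,359.
Year 6: ⌊$17,359 × 200%/9⌋ = $3,857. Book value $13,502.
Year 7: ⌊$13,502 × 200%/9⌋ = $3,000. Book value $10,502.
Year 8: ⌊$10,502 × 200%/9⌋ = $2,333. Book value $8,169.

$8,169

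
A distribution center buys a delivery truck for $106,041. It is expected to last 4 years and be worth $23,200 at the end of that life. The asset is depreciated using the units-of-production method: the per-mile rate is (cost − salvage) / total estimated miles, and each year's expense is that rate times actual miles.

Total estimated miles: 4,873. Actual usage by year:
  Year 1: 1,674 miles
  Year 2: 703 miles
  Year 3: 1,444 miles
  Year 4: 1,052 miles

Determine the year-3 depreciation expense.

$24,548

Depreciable base = $106,041 − $23,200 = $82,841.
Rate = $82,841 / 4,873 miles = $17 per mile.
Year 1: 1,674 × $17 = $28,458. Book value $77,583.
Year 2: 703 × $17 = $11,951. Book value $65,632.
Year 3: 1,444 × $17 = $24,548. Book value $41,084.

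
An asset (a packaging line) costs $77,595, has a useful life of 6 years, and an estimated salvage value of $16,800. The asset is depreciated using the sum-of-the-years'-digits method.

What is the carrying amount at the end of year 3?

$34,170

Depreciable base = $77,595 − $16,800 = $60,795.
Sum of the years' digits = 6+5+4+3+2+1 = 21.
Year 1: $60,795 × 6/21 = $17,370. Book value $60,225.
Year 2: $60,795 × 5/21 = $14,475. Book value $45,750.
Year 3: $60,795 × 4/21 = $11,580. Book value $34,170.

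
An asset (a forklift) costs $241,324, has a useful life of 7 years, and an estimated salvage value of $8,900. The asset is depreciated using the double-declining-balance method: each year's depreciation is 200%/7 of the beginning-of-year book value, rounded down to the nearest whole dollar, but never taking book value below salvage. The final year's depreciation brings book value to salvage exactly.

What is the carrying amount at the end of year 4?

$62,820

Depreciable base = $241,324 − $8,900 = $232,424.
Year 1: ⌊$241,324 × 200%/7⌋ = $68,949. Book value $172,375.
Year 2: ⌊$172,375 × 200%/7⌋ = $49,250. Book value $123,125.
Year 3: ⌊$123,125 × 200%/7⌋ = $35,178. Book value $87,947.
Year 4: ⌊$87,947 × 200%/7⌋ = $25,127. Book value $62,820.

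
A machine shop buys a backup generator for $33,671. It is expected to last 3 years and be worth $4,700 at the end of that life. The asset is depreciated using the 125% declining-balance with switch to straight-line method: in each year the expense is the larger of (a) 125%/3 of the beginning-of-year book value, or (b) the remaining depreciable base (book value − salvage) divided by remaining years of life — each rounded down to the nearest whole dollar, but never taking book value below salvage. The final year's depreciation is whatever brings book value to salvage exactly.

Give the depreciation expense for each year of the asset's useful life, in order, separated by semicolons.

$14,029; $8,184; $6,758

Depreciable base = $33,671 − $4,700 = $28,971.
Year 1: DB = ⌊$33,671 × 125%/3⌋ = $14,029; SL = ⌊$28,971/3⌋ = $9,657 → take DB $14,029. Book value $19,642.
Year 2: DB = ⌊$19,642 × 125%/3⌋ = $8,184; SL = ⌊$14,942/2⌋ = $7,471 → take DB $8,184. Book value $11,458.
Year 3 (final): $11,458 − $4,700 = $6,758. Book value $4,700.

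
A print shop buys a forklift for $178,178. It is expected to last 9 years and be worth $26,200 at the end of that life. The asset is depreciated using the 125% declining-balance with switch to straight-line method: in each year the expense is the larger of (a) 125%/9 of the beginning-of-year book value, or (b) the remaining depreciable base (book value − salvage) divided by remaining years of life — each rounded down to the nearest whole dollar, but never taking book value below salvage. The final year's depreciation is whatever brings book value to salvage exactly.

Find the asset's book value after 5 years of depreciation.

Depreciable base = $178,178 − $26,200 = $151,978.
Year 1: DB = ⌊$178,178 × 125%/9⌋ = $24,746; SL = ⌊$151,978/9⌋ = $16,886 → take DB $24,746. Book value $153,432.
Year 2: DB = ⌊$153,432 × 125%/9⌋ = $21,310; SL = ⌊$127,232/8⌋ = $15,904 → take DB $21,310. Book value $132,122.
Year 3: DB = ⌊$132,122 × 125%/9⌋ = $18,350; SL = ⌊$105,922/7⌋ = $15,131 → take DB $18,350. Book value $113,772.
Year 4: DB = ⌊$113,772 × 125%/9⌋ = $15,801; SL = ⌊$87,572/6⌋ = $14,595 → take DB $15,801. Book value $97,971.
Year 5: DB = ⌊$97,971 × 125%/9⌋ = $13,607; SL = ⌊$71,771/5⌋ = $14,354 → take SL $14,354. Book value $83,617.

$83,617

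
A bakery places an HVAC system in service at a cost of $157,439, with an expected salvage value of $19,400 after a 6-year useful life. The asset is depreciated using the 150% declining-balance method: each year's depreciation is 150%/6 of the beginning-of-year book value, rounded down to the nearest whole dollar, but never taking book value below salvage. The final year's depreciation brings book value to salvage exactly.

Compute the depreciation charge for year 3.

Depreciable base = $157,439 − $19,400 = $138,039.
Year 1: ⌊$157,439 × 150%/6⌋ = $39,359. Book value $118,080.
Year 2: ⌊$118,080 × 150%/6⌋ = $29,520. Book value $88,560.
Year 3: ⌊$88,560 × 150%/6⌋ = $22,140. Book value $66,420.

$22,140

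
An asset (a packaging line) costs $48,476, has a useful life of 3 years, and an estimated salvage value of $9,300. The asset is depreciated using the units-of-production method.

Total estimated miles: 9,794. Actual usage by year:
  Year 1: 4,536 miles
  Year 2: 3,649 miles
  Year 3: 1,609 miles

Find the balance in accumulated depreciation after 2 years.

$32,740

Depreciable base = $48,476 − $9,300 = $39,176.
Rate = $39,176 / 9,794 miles = $4 per mile.
Year 1: 4,536 × $4 = $18,144. Book value $30,332.
Year 2: 3,649 × $4 = $14,596. Book value $15,736.
Accumulated through year 2 = $48,476 − $15,736 = $32,740.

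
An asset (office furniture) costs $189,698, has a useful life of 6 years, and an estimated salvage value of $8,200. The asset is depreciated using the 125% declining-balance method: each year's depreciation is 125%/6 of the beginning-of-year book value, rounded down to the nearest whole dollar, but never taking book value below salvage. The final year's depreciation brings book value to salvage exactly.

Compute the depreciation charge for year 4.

$19,608

Depreciable base = $189,698 − $8,200 = $181,498.
Year 1: ⌊$189,698 × 125%/6⌋ = $39,520. Book value $150,178.
Year 2: ⌊$150,178 × 125%/6⌋ = $31,287. Book value $118,891.
Year 3: ⌊$118,891 × 125%/6⌋ = $24,768. Book value $94,123.
Year 4: ⌊$94,123 × 125%/6⌋ = $19,608. Book value $74,515.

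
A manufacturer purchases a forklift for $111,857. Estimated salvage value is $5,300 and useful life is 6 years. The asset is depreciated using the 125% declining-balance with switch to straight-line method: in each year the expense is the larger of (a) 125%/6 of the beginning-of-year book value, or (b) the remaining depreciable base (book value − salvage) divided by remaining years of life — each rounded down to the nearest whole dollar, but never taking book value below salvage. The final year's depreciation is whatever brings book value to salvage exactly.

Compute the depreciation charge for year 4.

Depreciable base = $111,857 − $5,300 = $106,557.
Year 1: DB = ⌊$111,857 × 125%/6⌋ = $23,303; SL = ⌊$106,557/6⌋ = $17,759 → take DB $23,303. Book value $88,554.
Year 2: DB = ⌊$88,554 × 125%/6⌋ = $18,448; SL = ⌊$83,254/5⌋ = $16,650 → take DB $18,448. Book value $70,106.
Year 3: DB = ⌊$70,106 × 125%/6⌋ = $14,605; SL = ⌊$64,806/4⌋ = $16,201 → take SL $16,201. Book value $53,905.
Year 4: DB = ⌊$53,905 × 125%/6⌋ = $11,230; SL = ⌊$48,605/3⌋ = $16,201 → take SL $16,201. Book value $37,704.

$16,201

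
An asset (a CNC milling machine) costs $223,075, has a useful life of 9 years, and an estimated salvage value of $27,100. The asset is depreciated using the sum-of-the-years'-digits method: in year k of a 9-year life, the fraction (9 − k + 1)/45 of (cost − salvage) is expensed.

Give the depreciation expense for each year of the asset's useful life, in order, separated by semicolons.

$39,195; $34,840; $30,485; $26,130; $21,775; $17,420; $13,065; $8,710; $4,355

Depreciable base = $223,075 − $27,100 = $195,975.
Sum of the years' digits = 9+8+7+6+5+4+3+2+1 = 45.
Year 1: $195,975 × 9/45 = $39,195. Book value $183,880.
Year 2: $195,975 × 8/45 = $34,840. Book value $149,040.
Year 3: $195,975 × 7/45 = $30,485. Book value $118,555.
Year 4: $195,975 × 6/45 = $26,130. Book value $92,425.
Year 5: $195,975 × 5/45 = $21,775. Book value $70,650.
Year 6: $195,975 × 4/45 = $17,420. Book value $53,230.
Year 7: $195,975 × 3/45 = $13,065. Book value $40,165.
Year 8: $195,975 × 2/45 = $8,710. Book value $31,455.
Year 9: $195,975 × 1/45 = $4,355. Book value $27,100.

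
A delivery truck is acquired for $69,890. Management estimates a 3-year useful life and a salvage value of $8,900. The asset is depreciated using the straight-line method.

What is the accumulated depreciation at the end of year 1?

$20,330

Depreciable base = $69,890 − $8,900 = $60,990.
Annual expense = $60,990 / 3 = $20,330.
End of year 1: book value $49,560.
Accumulated through year 1 = $69,890 − $49,560 = $20,330.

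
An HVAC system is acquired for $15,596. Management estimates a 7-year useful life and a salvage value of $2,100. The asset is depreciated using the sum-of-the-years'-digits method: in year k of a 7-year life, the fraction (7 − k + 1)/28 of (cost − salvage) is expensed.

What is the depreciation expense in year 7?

Depreciable base = $15,596 − $2,100 = $13,496.
Sum of the years' digits = 7+6+5+4+3+2+1 = 28.
Year 1: $13,496 × 7/28 = $3,374. Book value $12,222.
Year 2: $13,496 × 6/28 = $2,892. Book value $9,330.
Year 3: $13,496 × 5/28 = $2,410. Book value $6,920.
Year 4: $13,496 × 4/28 = $1,928. Book value $4,992.
Year 5: $13,496 × 3/28 = $1,446. Book value $3,546.
Year 6: $13,496 × 2/28 = $964. Book value $2,582.
Year 7: $13,496 × 1/28 = $482. Book value $2,100.

$482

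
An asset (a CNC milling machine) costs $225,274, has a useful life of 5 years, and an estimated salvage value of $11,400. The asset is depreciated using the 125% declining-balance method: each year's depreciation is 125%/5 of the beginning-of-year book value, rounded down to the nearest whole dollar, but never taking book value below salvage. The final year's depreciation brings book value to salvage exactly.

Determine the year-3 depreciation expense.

$31,679

Depreciable base = $225,274 − $11,400 = $213,874.
Year 1: ⌊$225,274 × 125%/5⌋ = $56,318. Book value $168,956.
Year 2: ⌊$168,956 × 125%/5⌋ = $42,239. Book value $126,717.
Year 3: ⌊$126,717 × 125%/5⌋ = $31,679. Book value $95,038.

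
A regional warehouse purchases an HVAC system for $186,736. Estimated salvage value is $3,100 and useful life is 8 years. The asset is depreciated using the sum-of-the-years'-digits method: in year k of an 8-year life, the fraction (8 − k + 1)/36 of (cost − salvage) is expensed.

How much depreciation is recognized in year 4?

$25,505

Depreciable base = $186,736 − $3,100 = $183,636.
Sum of the years' digits = 8+7+6+5+4+3+2+1 = 36.
Year 1: $183,636 × 8/36 = $40,808. Book value $145,928.
Year 2: $183,636 × 7/36 = $35,707. Book value $110,221.
Year 3: $183,636 × 6/36 = $30,606. Book value $79,615.
Year 4: $183,636 × 5/36 = $25,505. Book value $54,110.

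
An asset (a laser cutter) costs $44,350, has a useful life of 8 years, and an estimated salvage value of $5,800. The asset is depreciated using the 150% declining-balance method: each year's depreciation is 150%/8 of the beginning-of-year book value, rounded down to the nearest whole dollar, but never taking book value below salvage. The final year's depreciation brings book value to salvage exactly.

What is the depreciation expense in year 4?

$4,460

Depreciable base = $44,350 − $5,800 = $38,550.
Year 1: ⌊$44,350 × 150%/8⌋ = $8,315. Book value $36,035.
Year 2: ⌊$36,035 × 150%/8⌋ = $6,756. Book value $29,279.
Year 3: ⌊$29,279 × 150%/8⌋ = $5,489. Book value $23,790.
Year 4: ⌊$23,790 × 150%/8⌋ = $4,460. Book value $19,330.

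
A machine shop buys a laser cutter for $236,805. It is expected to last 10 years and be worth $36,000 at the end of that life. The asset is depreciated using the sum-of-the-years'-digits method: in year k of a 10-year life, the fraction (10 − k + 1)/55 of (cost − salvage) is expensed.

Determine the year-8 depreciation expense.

Depreciable base = $236,805 − $36,000 = $200,805.
Sum of the years' digits = 10+9+8+7+6+5+4+3+2+1 = 55.
Year 1: $200,805 × 10/55 = $36,510. Book value $200,295.
Year 2: $200,805 × 9/55 = $32,859. Book value $167,436.
Year 3: $200,805 × 8/55 = $29,208. Book value $138,228.
Year 4: $200,805 × 7/55 = $25,557. Book value $112,671.
Year 5: $200,805 × 6/55 = $21,906. Book value $90,765.
Year 6: $200,805 × 5/55 = $18,255. Book value $72,510.
Year 7: $200,805 × 4/55 = $14,604. Book value $57,906.
Year 8: $200,805 × 3/55 = $10,953. Book value $46,953.

$10,953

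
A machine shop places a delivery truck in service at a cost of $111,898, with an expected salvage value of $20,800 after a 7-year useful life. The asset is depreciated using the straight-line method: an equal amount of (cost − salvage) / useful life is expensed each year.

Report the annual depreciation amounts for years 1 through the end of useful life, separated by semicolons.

$13,014; $13,014; $13,014; $13,014; $13,014; $13,014; $13,014

Depreciable base = $111,898 − $20,800 = $91,098.
Annual expense = $91,098 / 7 = $13,014.
End of year 1: book value $98,884.
End of year 2: book value $85,870.
End of year 3: book value $72,856.
End of year 4: book value $59,842.
End of year 5: book value $46,828.
End of year 6: book value $33,814.
End of year 7: book value $20,800.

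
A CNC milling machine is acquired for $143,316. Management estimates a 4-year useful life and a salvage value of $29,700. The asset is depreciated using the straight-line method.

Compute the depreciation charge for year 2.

$28,404

Depreciable base = $143,316 − $29,700 = $113,616.
Annual expense = $113,616 / 4 = $28,404.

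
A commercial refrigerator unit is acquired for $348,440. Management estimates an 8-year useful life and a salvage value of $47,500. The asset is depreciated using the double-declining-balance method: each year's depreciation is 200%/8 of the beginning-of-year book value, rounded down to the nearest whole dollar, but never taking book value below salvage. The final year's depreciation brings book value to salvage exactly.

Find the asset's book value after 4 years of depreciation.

$110,250

Depreciable base = $348,440 − $47,500 = $300,940.
Year 1: ⌊$348,440 × 200%/8⌋ = $87,110. Book value $261,330.
Year 2: ⌊$261,330 × 200%/8⌋ = $65,332. Book value $195,998.
Year 3: ⌊$195,998 × 200%/8⌋ = $48,999. Book value $146,999.
Year 4: ⌊$146,999 × 200%/8⌋ = $36,749. Book value $110,250.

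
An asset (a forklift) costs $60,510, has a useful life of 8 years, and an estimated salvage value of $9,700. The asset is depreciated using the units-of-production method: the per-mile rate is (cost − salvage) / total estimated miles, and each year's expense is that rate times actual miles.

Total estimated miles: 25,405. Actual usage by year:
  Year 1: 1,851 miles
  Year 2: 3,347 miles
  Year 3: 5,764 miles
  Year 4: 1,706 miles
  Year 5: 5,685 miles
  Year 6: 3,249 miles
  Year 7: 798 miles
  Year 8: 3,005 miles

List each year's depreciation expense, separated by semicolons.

$3,702; $6,694; $11,528; $3,412; $11,370; $6,498; $1,596; $6,010

Depreciable base = $60,510 − $9,700 = $50,810.
Rate = $50,810 / 25,405 miles = $2 per mile.
Year 1: 1,851 × $2 = $3,702. Book value $56,808.
Year 2: 3,347 × $2 = $6,694. Book value $50,114.
Year 3: 5,764 × $2 = $11,528. Book value $38,586.
Year 4: 1,706 × $2 = $3,412. Book value $35,174.
Year 5: 5,685 × $2 = $11,370. Book value $23,804.
Year 6: 3,249 × $2 = $6,498. Book value $17,306.
Year 7: 798 × $2 = $1,596. Book value $15,710.
Year 8: 3,005 × $2 = $6,010. Book value $9,700.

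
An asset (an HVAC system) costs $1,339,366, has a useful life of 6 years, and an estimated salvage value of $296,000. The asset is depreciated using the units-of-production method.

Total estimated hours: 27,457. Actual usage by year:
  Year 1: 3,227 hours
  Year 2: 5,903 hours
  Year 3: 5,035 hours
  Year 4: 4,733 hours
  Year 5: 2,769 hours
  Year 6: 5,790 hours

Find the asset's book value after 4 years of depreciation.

Depreciable base = $1,339,366 − $296,000 = $1,043,366.
Rate = $1,043,366 / 27,457 hours = $38 per hour.
Year 1: 3,227 × $38 = $122,626. Book value $1,216,740.
Year 2: 5,903 × $38 = $224,314. Book value $992,426.
Year 3: 5,035 × $38 = $191,330. Book value $801,096.
Year 4: 4,733 × $38 = $179,854. Book value $621,242.

$621,242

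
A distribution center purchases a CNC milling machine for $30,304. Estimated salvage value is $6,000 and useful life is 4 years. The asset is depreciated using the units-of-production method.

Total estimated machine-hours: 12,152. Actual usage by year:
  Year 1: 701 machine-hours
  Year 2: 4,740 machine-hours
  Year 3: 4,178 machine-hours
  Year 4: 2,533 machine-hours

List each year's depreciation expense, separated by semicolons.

$1,402; $9,480; $8,356; $5,066

Depreciable base = $30,304 − $6,000 = $24,304.
Rate = $24,304 / 12,152 machine-hours = $2 per machine-hour.
Year 1: 701 × $2 = $1,402. Book value $28,902.
Year 2: 4,740 × $2 = $9,480. Book value $19,422.
Year 3: 4,178 × $2 = $8,356. Book value $11,066.
Year 4: 2,533 × $2 = $5,066. Book value $6,000.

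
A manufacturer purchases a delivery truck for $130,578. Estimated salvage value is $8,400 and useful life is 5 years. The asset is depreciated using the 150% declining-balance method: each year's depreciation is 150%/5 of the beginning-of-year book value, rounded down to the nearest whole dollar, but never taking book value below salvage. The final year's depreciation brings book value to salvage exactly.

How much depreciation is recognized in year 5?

$22,953

Depreciable base = $130,578 − $8,400 = $122,178.
Year 1: ⌊$130,578 × 150%/5⌋ = $39,173. Book value $91,405.
Year 2: ⌊$91,405 × 150%/5⌋ = $27,421. Book value $63,984.
Year 3: ⌊$63,984 × 150%/5⌋ = $19,195. Book value $44,789.
Year 4: ⌊$44,789 × 150%/5⌋ = $13,436. Book value $31,353.
Year 5 (final): $31,353 − $8,400 = $22,953. Book value $8,400.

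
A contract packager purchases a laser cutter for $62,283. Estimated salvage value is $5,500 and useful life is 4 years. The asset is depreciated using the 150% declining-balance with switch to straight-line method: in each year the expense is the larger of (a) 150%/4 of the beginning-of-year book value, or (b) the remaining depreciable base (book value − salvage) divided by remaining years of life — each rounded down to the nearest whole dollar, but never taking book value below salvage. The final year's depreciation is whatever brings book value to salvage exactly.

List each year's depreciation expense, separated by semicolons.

$23,356; $14,597; $9,415; $9,415

Depreciable base = $62,283 − $5,500 = $56,783.
Year 1: DB = ⌊$62,283 × 150%/4⌋ = $23,356; SL = ⌊$56,783/4⌋ = $14,195 → take DB $23,356. Book value $38,927.
Year 2: DB = ⌊$38,927 × 150%/4⌋ = $14,597; SL = ⌊$33,427/3⌋ = $11,142 → take DB $14,597. Book value $24,330.
Year 3: DB = ⌊$24,330 × 150%/4⌋ = $9,123; SL = ⌊$18,830/2⌋ = $9,415 → take SL $9,415. Book value $14,915.
Year 4 (final): $14,915 − $5,500 = $9,415. Book value $5,500.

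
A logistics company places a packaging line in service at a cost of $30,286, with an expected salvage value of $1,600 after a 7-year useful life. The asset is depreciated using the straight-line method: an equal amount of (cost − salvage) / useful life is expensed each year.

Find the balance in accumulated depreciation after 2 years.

$8,196

Depreciable base = $30,286 − $1,600 = $28,686.
Annual expense = $28,686 / 7 = $4,098.
End of year 1: book value $26,188.
End of year 2: book value $22,090.
Accumulated through year 2 = $30,286 − $22,090 = $8,196.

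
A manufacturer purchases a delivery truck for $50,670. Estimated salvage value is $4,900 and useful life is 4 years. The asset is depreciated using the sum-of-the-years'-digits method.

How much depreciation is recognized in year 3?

$9,154

Depreciable base = $50,670 − $4,900 = $45,770.
Sum of the years' digits = 4+3+2+1 = 10.
Year 1: $45,770 × 4/10 = $18,308. Book value $32,362.
Year 2: $45,770 × 3/10 = $13,731. Book value $18,631.
Year 3: $45,770 × 2/10 = $9,154. Book value $9,477.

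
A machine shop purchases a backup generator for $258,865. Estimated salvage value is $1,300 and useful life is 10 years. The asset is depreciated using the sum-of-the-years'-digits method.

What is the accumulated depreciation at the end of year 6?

$210,735

Depreciable base = $258,865 − $1,300 = $257,565.
Sum of the years' digits = 10+9+8+7+6+5+4+3+2+1 = 55.
Year 1: $257,565 × 10/55 = $46,830. Book value $212,035.
Year 2: $257,565 × 9/55 = $42,147. Book value $169,888.
Year 3: $257,565 × 8/55 = $37,464. Book value $132,424.
Year 4: $257,565 × 7/55 = $32,781. Book value $99,643.
Year 5: $257,565 × 6/55 = $28,098. Book value $71,545.
Year 6: $257,565 × 5/55 = $23,415. Book value $48,130.
Accumulated through year 6 = $258,865 − $48,130 = $210,735.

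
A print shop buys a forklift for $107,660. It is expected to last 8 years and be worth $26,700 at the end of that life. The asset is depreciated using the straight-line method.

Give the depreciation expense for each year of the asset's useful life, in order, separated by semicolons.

Depreciable base = $107,660 − $26,700 = $80,960.
Annual expense = $80,960 / 8 = $10,120.
End of year 1: book value $97,540.
End of year 2: book value $87,420.
End of year 3: book value $77,300.
End of year 4: book value $67,180.
End of year 5: book value $57,060.
End of year 6: book value $46,940.
End of year 7: book value $36,820.
End of year 8: book value $26,700.

$10,120; $10,120; $10,120; $10,120; $10,120; $10,120; $10,120; $10,120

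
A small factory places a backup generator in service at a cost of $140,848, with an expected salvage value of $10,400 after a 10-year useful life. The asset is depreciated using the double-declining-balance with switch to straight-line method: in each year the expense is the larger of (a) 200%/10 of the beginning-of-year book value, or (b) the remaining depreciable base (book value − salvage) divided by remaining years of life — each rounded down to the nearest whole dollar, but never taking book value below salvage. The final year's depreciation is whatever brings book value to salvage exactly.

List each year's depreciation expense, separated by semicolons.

Depreciable base = $140,848 − $10,400 = $130,448.
Year 1: DB = ⌊$140,848 × 200%/10⌋ = $28,169; SL = ⌊$130,448/10⌋ = $13,044 → take DB $28,169. Book value $112,679.
Year 2: DB = ⌊$112,679 × 200%/10⌋ = $22,535; SL = ⌊$102,279/9⌋ = $11,364 → take DB $22,535. Book value $90,144.
Year 3: DB = ⌊$90,144 × 200%/10⌋ = $18,028; SL = ⌊$79,744/8⌋ = $9,968 → take DB $18,028. Book value $72,116.
Year 4: DB = ⌊$72,116 × 200%/10⌋ = $14,423; SL = ⌊$61,716/7⌋ = $8,816 → take DB $14,423. Book value $57,693.
Year 5: DB = ⌊$57,693 × 200%/10⌋ = $11,538; SL = ⌊$47,293/6⌋ = $7,882 → take DB $11,538. Book value $46,155.
Year 6: DB = ⌊$46,155 × 200%/10⌋ = $9,231; SL = ⌊$35,755/5⌋ = $7,151 → take DB $9,231. Book value $36,924.
Year 7: DB = ⌊$36,924 × 200%/10⌋ = $7,384; SL = ⌊$26,524/4⌋ = $6,631 → take DB $7,384. Book value $29,540.
Year 8: DB = ⌊$29,540 × 200%/10⌋ = $5,908; SL = ⌊$19,140/3⌋ = $6,380 → take SL $6,380. Book value $23,160.
Year 9: DB = ⌊$23,160 × 200%/10⌋ = $4,632; SL = ⌊$12,760/2⌋ = $6,380 → take SL $6,380. Book value $16,780.
Year 10 (final): $16,780 − $10,400 = $6,380. Book value $10,400.

$28,169; $22,535; $18,028; $14,423; $11,538; $9,231; $7,384; $6,380; $6,380; $6,380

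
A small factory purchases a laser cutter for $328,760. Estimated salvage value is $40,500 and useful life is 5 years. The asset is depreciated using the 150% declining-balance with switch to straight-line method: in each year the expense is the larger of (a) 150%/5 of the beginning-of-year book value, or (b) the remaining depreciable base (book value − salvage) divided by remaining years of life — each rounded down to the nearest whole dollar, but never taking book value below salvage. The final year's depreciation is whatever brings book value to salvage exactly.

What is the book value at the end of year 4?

$76,633

Depreciable base = $328,760 − $40,500 = $288,260.
Year 1: DB = ⌊$328,760 × 150%/5⌋ = $98,628; SL = ⌊$288,260/5⌋ = $57,652 → take DB $98,628. Book value $230,132.
Year 2: DB = ⌊$230,132 × 150%/5⌋ = $69,039; SL = ⌊$189,632/4⌋ = $47,408 → take DB $69,039. Book value $161,093.
Year 3: DB = ⌊$161,093 × 150%/5⌋ = $48,327; SL = ⌊$120,593/3⌋ = $40,197 → take DB $48,327. Book value $112,766.
Year 4: DB = ⌊$112,766 × 150%/5⌋ = $33,829; SL = ⌊$72,266/2⌋ = $36,133 → take SL $36,133. Book value $76,633.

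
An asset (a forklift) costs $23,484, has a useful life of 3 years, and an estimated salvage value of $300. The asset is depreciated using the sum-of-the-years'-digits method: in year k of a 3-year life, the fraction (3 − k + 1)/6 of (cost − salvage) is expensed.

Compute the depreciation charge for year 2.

$7,728

Depreciable base = $23,484 − $300 = $23,184.
Sum of the years' digits = 3+2+1 = 6.
Year 1: $23,184 × 3/6 = $11,592. Book value $11,892.
Year 2: $23,184 × 2/6 = $7,728. Book value $4,164.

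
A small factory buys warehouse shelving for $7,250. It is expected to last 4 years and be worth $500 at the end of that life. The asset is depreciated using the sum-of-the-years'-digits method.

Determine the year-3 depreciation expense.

Depreciable base = $7,250 − $500 = $6,750.
Sum of the years' digits = 4+3+2+1 = 10.
Year 1: $6,750 × 4/10 = $2,700. Book value $4,550.
Year 2: $6,750 × 3/10 = $2,025. Book value $2,525.
Year 3: $6,750 × 2/10 = $1,350. Book value $1,175.

$1,350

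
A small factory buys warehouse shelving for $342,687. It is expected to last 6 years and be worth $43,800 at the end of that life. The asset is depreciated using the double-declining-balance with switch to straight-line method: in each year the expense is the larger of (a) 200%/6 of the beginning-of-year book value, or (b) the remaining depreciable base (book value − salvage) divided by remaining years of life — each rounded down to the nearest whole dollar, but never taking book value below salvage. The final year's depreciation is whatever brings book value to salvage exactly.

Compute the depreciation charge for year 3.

$50,768

Depreciable base = $342,687 − $43,800 = $298,887.
Year 1: DB = ⌊$342,687 × 200%/6⌋ = $114,229; SL = ⌊$298,887/6⌋ = $49,814 → take DB $114,229. Book value $228,458.
Year 2: DB = ⌊$228,458 × 200%/6⌋ = $76,152; SL = ⌊$184,658/5⌋ = $36,931 → take DB $76,152. Book value $152,306.
Year 3: DB = ⌊$152,306 × 200%/6⌋ = $50,768; SL = ⌊$108,506/4⌋ = $27,126 → take DB $50,768. Book value $101,538.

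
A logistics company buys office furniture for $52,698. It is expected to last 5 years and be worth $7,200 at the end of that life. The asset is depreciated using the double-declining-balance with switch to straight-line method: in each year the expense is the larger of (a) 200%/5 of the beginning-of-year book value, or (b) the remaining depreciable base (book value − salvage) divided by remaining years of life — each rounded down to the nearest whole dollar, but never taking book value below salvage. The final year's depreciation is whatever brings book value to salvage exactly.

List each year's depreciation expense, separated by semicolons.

Depreciable base = $52,698 − $7,200 = $45,498.
Year 1: DB = ⌊$52,698 × 200%/5⌋ = $21,079; SL = ⌊$45,498/5⌋ = $9,099 → take DB $21,079. Book value $31,619.
Year 2: DB = ⌊$31,619 × 200%/5⌋ = $12,647; SL = ⌊$24,419/4⌋ = $6,104 → take DB $12,647. Book value $18,972.
Year 3: DB = ⌊$18,972 × 200%/5⌋ = $7,588; SL = ⌊$11,772/3⌋ = $3,924 → take DB $7,588. Book value $11,384.
Year 4: DB = ⌊$11,384 × 200%/5⌋ = $4,553; SL = ⌊$4,184/2⌋ = $2,092 → take DB $4,553, capped at $4,184. Book value $7,200.
Year 5 (final): $7,200 − $7,200 = $0. Book value $7,200.

$21,079; $12,647; $7,588; $4,184; $0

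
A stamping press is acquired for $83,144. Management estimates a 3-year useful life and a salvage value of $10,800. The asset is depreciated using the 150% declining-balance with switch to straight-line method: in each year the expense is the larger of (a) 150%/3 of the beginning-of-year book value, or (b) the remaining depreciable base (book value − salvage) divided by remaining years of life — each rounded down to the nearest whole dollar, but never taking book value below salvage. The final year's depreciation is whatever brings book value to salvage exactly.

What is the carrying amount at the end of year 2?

$20,786

Depreciable base = $83,144 − $10,800 = $72,344.
Year 1: DB = ⌊$83,144 × 150%/3⌋ = $41,572; SL = ⌊$72,344/3⌋ = $24,114 → take DB $41,572. Book value $41,572.
Year 2: DB = ⌊$41,572 × 150%/3⌋ = $20,786; SL = ⌊$30,772/2⌋ = $15,386 → take DB $20,786. Book value $20,786.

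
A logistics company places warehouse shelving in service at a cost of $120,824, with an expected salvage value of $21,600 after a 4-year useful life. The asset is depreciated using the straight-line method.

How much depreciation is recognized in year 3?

$24,806

Depreciable base = $120,824 − $21,600 = $99,224.
Annual expense = $99,224 / 4 = $24,806.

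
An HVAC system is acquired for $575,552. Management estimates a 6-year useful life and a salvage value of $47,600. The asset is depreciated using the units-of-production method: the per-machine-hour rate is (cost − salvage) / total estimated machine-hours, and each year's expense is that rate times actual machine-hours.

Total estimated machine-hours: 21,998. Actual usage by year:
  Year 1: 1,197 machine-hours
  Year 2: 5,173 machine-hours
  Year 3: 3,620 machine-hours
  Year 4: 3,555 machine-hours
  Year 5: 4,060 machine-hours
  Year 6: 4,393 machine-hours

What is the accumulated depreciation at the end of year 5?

Depreciable base = $575,552 − $47,600 = $527,952.
Rate = $527,952 / 21,998 machine-hours = $24 per machine-hour.
Year 1: 1,197 × $24 = $28,728. Book value $546,824.
Year 2: 5,173 × $24 = $124,152. Book value $422,672.
Year 3: 3,620 × $24 = $86,880. Book value $335,792.
Year 4: 3,555 × $24 = $85,320. Book value $250,472.
Year 5: 4,060 × $24 = $97,440. Book value $153,032.
Accumulated through year 5 = $575,552 − $153,032 = $422,520.

$422,520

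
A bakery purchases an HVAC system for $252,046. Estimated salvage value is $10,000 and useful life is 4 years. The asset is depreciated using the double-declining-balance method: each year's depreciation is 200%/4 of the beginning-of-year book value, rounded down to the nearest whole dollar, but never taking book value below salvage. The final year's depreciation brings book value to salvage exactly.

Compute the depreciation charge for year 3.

Depreciable base = $252,046 − $10,000 = $242,046.
Year 1: ⌊$252,046 × 200%/4⌋ = $126,023. Book value $126,023.
Year 2: ⌊$126,023 × 200%/4⌋ = $63,011. Book value $63,012.
Year 3: ⌊$63,012 × 200%/4⌋ = $31,506. Book value $31,506.

$31,506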